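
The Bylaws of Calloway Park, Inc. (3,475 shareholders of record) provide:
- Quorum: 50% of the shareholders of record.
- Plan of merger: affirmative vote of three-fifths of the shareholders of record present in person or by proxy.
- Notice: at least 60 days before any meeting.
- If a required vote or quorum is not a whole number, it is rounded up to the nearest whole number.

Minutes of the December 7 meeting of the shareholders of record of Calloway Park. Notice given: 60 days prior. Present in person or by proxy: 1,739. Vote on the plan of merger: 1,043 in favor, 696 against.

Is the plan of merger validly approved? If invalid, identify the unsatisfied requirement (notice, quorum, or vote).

Invalid — vote requirement not satisfied.

Notice: 60 days given; 60 required. Satisfied.
Quorum: 50% of 3,475 = 1,737.50, rounded up to 1,738; 1,739 present. Satisfied.
Vote: requires three-fifths of those present (1,739); 3/5 of 1739 = 1043.40, rounded up to 1044, so 1,044 needed; 1,043 in favor. Not satisfied.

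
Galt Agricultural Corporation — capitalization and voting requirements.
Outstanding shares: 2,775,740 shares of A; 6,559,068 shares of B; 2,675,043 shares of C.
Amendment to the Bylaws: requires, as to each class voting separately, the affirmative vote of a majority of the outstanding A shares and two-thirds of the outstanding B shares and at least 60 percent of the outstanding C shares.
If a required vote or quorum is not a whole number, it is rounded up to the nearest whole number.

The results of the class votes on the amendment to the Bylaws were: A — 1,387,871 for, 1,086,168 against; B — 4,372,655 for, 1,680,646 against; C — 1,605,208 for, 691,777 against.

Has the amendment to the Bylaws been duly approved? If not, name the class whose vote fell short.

A: a majority of 2775740 is 1387871; 1,387,871 required, 1,387,871 in favor — approved.
B: 2/3 of 6559068 = 4372712; 4,372,712 required, 4,372,655 in favor — not approved.
C: 3/5 of 2675043 = 1605025.80, rounded up to 1605026; 1,605,026 required, 1,605,208 in favor — approved.

Not approved — the B shares did not give the required vote.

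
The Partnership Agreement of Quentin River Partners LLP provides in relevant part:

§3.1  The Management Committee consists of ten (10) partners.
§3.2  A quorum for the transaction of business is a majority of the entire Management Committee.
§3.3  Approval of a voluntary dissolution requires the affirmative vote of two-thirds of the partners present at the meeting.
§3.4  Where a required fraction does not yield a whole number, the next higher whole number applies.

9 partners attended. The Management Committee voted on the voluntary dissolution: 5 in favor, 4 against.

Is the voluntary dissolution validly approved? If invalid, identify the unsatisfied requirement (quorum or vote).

Invalid — vote requirement not satisfied.

Quorum: 9 present; quorum is 6. Satisfied.
Vote: the voluntary dissolution requires two-thirds of the partners present (9). 2/3 of 9 = 6, so 6 affirmative votes are needed; 5 voted in favor. Not satisfied.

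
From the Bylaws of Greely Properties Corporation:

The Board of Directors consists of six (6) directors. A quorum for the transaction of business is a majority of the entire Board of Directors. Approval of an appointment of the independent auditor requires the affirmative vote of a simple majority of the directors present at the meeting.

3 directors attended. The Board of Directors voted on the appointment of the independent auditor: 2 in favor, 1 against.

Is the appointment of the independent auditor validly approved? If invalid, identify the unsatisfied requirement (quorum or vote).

Quorum: 3 present; quorum is 4. Not satisfied.
Vote: the appointment of the independent auditor requires a majority of the directors present (3). A majority of 3 is 2, so 2 affirmative votes are needed; 2 voted in favor. Satisfied. (Moot — without a quorum no business can be validly transacted.)

Invalid — quorum requirement not satisfied.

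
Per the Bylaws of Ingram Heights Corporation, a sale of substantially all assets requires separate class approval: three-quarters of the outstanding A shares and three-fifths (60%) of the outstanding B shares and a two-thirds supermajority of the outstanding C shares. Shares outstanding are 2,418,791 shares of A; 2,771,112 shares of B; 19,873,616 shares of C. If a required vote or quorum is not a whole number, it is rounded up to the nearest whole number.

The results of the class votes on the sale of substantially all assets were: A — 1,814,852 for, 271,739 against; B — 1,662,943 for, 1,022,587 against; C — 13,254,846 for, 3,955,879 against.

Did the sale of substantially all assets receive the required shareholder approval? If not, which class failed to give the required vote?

Approved — every class gave the required vote.

A: 3/4 of 2418791 = 1814093.25, rounded up to 1814094; 1,814,094 required, 1,814,852 in favor — approved.
B: 3/5 of 2771112 = 1662667.20, rounded up to 1662668; 1,662,668 required, 1,662,943 in favor — approved.
C: 2/3 of 19873616 = 13249077.33, rounded up to 13249078; 13,249,078 required, 13,254,846 in favor — approved.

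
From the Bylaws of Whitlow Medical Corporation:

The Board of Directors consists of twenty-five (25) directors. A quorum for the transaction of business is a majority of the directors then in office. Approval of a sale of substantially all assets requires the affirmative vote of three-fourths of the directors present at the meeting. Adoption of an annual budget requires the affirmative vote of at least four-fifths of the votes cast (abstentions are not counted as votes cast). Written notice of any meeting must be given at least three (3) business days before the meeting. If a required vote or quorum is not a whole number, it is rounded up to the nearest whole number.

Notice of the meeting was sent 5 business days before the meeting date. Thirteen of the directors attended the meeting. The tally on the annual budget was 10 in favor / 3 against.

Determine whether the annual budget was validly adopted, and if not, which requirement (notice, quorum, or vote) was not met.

Invalid — vote requirement not satisfied.

Notice: 5 business days given; 3 required (5 ≥ 3). Satisfied.
Quorum: 13 present; quorum is 13. Satisfied.
Vote: the annual budget requires four-fifths of the votes cast (13). 4/5 of 13 = 10.40, rounded up to 11, so 11 affirmative votes are needed; 10 voted in favor. Not satisfied.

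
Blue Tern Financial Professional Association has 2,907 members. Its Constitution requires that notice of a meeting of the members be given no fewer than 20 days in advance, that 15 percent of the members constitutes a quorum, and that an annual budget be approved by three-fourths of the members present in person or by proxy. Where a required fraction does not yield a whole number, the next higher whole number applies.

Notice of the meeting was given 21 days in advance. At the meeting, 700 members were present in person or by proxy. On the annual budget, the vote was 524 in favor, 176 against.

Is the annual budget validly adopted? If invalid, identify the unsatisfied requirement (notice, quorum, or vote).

Notice: 21 days given; 20 required. Satisfied.
Quorum: 15% of 2,907 = 436.05, rounded up to 437; 700 present. Satisfied.
Vote: requires three-fourths of those present (700); 3/4 of 700 = 525, so 525 needed; 524 in favor. Not satisfied.

Invalid — vote requirement not satisfied.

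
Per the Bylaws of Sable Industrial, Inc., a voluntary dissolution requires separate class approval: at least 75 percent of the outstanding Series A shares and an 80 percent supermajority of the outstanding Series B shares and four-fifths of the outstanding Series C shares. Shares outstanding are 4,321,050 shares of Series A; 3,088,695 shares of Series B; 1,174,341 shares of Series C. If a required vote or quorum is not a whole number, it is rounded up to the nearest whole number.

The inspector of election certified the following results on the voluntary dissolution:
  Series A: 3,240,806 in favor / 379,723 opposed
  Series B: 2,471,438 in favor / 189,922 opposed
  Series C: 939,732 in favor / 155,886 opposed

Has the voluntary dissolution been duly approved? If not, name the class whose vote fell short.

Series A: 3/4 of 4321050 = 3240787.50, rounded up to 3240788; 3,240,788 required, 3,240,806 in favor — approved.
Series B: 4/5 of 3088695 = 2470956; 2,470,956 required, 2,471,438 in favor — approved.
Series C: 4/5 of 1174341 = 939472.80, rounded up to 939473; 939,473 required, 939,732 in favor — approved.

Approved — every class gave the required vote.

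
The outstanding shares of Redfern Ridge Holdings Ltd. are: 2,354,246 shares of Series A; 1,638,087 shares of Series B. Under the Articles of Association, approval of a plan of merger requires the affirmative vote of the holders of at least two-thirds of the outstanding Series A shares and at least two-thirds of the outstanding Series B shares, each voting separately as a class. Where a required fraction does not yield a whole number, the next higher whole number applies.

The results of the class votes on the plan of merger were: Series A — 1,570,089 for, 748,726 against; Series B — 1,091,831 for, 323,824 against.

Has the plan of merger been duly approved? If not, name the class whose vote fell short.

Series A: 2/3 of 2354246 = 1569497.33, rounded up to 1569498; 1,569,498 required, 1,570,089 in favor — approved.
Series B: 2/3 of 1638087 = 1092058; 1,092,058 required, 1,091,831 in favor — not approved.

Not approved — the Series B shares did not give the required vote.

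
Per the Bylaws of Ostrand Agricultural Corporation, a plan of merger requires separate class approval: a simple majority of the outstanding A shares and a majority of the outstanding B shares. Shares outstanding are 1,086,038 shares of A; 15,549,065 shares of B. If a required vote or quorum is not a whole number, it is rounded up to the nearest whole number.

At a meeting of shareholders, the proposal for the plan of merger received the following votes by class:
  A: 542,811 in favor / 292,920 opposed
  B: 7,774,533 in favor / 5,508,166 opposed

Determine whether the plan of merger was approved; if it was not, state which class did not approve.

Not approved — the A shares did not give the required vote.

A: a majority of 1086038 is 543020; 543,020 required, 542,811 in favor — not approved.
B: a majority of 15549065 is 7774533; 7,774,533 required, 7,774,533 in favor — approved.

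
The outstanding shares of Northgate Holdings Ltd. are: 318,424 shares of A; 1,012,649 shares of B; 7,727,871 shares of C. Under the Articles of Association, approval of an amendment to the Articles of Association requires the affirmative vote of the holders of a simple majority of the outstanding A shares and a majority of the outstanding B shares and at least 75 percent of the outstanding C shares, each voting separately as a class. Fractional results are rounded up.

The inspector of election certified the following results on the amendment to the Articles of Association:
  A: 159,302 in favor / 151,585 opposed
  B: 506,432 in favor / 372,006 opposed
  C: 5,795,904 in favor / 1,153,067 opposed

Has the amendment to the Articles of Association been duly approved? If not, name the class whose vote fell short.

Approved — every class gave the required vote.

A: a majority of 318424 is 159213; 159,213 required, 159,302 in favor — approved.
B: a majority of 1012649 is 506325; 506,325 required, 506,432 in favor — approved.
C: 3/4 of 7727871 = 5795903.25, rounded up to 5795904; 5,795,904 required, 5,795,904 in favor — approved.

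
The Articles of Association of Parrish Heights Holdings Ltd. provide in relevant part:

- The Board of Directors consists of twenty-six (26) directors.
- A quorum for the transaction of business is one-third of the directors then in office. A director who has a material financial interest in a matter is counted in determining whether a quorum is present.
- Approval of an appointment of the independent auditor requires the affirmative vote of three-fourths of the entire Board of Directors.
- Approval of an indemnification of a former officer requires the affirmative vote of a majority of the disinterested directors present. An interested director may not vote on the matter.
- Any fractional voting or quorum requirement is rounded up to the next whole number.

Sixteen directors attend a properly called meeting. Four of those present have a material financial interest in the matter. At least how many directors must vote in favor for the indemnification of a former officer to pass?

The indemnification of a former officer requires a majority of the disinterested directors present (16 − 4 = 12).
A majority of 12 is 7.

7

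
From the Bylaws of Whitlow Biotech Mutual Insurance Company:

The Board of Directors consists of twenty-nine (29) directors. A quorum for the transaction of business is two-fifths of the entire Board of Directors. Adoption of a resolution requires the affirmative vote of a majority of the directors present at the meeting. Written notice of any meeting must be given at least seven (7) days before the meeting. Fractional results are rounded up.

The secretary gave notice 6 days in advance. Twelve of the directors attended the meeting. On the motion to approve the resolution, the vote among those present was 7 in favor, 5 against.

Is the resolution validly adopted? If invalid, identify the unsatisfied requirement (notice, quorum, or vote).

Invalid — notice requirement not satisfied.

Notice: 6 days given; 7 required (6 < 7). Not satisfied.
Quorum: 12 present; quorum is 12. Satisfied.
Vote: the resolution requires a majority of the directors present (12). A majority of 12 is 7, so 7 affirmative votes are needed; 7 voted in favor. Satisfied.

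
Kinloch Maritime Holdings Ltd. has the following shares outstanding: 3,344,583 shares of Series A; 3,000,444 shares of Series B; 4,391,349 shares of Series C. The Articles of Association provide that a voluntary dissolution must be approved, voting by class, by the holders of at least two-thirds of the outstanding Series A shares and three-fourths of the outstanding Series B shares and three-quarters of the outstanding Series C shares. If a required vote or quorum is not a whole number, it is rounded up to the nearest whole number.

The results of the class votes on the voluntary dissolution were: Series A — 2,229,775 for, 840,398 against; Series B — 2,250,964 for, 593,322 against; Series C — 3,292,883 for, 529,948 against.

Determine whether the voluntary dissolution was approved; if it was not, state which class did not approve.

Not approved — the Series C shares did not give the required vote.

Series A: 2/3 of 3344583 = 2229722; 2,229,722 required, 2,229,775 in favor — approved.
Series B: 3/4 of 3000444 = 2250333; 2,250,333 required, 2,250,964 in favor — approved.
Series C: 3/4 of 4391349 = 3293511.75, rounded up to 3293512; 3,293,512 required, 3,292,883 in favor — not approved.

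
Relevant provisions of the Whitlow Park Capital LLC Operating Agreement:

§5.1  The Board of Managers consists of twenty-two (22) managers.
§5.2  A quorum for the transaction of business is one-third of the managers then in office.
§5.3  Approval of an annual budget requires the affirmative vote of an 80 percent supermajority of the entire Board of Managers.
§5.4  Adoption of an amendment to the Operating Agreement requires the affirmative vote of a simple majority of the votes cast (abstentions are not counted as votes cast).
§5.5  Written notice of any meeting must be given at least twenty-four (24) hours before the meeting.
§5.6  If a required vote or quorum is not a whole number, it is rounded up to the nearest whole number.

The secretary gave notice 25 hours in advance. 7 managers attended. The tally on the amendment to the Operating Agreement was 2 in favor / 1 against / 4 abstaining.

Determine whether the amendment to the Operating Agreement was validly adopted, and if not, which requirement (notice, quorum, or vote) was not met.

Notice: 25 hours given; 24 required (25 ≥ 24). Satisfied.
Quorum: 7 present; quorum is 8. Not satisfied.
Vote: the amendment to the Operating Agreement requires a majority of the votes cast (7 present − 4 abstaining = 3). A majority of 3 is 2, so 2 affirmative votes are needed; 2 voted in favor. Satisfied. (Moot — without a quorum no business can be validly transacted.)

Invalid — quorum requirement not satisfied.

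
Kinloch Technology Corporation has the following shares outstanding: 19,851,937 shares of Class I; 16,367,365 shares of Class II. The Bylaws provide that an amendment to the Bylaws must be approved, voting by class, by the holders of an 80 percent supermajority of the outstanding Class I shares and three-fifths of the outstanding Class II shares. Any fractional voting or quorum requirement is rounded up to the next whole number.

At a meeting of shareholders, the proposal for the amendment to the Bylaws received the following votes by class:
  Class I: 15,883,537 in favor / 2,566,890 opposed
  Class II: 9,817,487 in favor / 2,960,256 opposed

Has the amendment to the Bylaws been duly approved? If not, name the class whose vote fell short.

Class I: 4/5 of 19851937 = 15881549.60, rounded up to 15881550; 15,881,550 required, 15,883,537 in favor — approved.
Class II: 3/5 of 16367365 = 9820419; 9,820,419 required, 9,817,487 in favor — not approved.

Not approved — the Class II shares did not give the required vote.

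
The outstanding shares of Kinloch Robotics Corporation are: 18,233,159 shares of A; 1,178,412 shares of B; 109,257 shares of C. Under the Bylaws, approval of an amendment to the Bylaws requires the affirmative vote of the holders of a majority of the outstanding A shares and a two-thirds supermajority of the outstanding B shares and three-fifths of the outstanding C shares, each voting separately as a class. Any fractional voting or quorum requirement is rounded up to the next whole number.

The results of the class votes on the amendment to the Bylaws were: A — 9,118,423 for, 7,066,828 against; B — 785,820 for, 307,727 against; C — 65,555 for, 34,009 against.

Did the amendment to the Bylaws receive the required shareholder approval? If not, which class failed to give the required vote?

A: a majority of 18233159 is 9116580; 9,116,580 required, 9,118,423 in favor — approved.
B: 2/3 of 1178412 = 785608; 785,608 required, 785,820 in favor — approved.
C: 3/5 of 109257 = 65554.20, rounded up to 65555; 65,555 required, 65,555 in favor — approved.

Approved — every class gave the required vote.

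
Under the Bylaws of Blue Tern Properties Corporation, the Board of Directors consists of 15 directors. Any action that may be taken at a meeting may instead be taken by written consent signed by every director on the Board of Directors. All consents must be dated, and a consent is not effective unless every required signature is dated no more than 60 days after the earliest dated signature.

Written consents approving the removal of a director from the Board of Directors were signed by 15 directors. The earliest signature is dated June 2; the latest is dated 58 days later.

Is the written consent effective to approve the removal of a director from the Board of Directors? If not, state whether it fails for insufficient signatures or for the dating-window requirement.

Effective — both the signature and dating-window requirements are satisfied.

Signatures required: every one of 15 — unanimous means all 15, so 15 needed; 15 signed. Sufficient.
Dating window: the latest signature is 58 days after the earliest; the limit is 60 days. Within the window.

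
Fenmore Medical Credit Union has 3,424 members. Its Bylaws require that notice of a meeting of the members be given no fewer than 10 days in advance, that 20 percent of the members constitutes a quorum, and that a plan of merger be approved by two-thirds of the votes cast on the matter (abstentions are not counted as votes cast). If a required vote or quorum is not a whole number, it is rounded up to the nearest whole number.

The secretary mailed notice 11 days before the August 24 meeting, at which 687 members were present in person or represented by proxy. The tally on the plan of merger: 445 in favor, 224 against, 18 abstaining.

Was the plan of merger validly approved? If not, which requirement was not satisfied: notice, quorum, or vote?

Notice: 11 days given; 10 required. Satisfied.
Quorum: 20% of 3,424 = 684.80, rounded up to 685; 687 present. Satisfied.
Vote: requires two-thirds of the votes cast (687 − 18 abstaining = 669); 2/3 of 669 = 446, so 446 needed; 445 in favor. Not satisfied.

Invalid — vote requirement not satisfied.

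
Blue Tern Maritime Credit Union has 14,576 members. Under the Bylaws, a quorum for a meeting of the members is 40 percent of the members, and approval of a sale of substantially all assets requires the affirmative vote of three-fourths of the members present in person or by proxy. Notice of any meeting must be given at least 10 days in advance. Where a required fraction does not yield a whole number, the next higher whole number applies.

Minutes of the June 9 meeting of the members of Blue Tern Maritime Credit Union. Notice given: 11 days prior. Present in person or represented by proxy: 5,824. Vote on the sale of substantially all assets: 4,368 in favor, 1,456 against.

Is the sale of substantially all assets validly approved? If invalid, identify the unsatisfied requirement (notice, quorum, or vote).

Notice: 11 days given; 10 required. Satisfied.
Quorum: 40% of 14,576 = 5,830.40, rounded up to 5,831; 5,824 present. Not satisfied.
Vote: requires three-fourths of those present (5,824); 3/4 of 5824 = 4368, so 4,368 needed; 4,368 in favor. Satisfied.

Invalid — quorum requirement not satisfied.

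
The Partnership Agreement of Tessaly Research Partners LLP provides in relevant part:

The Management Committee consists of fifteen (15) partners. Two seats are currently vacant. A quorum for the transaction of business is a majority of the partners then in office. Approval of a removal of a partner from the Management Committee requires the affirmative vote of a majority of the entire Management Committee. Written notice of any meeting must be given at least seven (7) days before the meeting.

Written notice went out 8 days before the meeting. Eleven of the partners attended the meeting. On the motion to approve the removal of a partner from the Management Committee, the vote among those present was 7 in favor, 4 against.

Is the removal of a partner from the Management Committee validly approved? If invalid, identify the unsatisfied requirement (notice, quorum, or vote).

Invalid — vote requirement not satisfied.

Notice: 8 days given; 7 required (8 ≥ 7). Satisfied.
Quorum: 11 present; quorum is 7. Satisfied.
Vote: the removal of a partner from the Management Committee requires a majority of the entire Management Committee (15). A majority of 15 is 8, so 8 affirmative votes are needed; 7 voted in favor. Not satisfied.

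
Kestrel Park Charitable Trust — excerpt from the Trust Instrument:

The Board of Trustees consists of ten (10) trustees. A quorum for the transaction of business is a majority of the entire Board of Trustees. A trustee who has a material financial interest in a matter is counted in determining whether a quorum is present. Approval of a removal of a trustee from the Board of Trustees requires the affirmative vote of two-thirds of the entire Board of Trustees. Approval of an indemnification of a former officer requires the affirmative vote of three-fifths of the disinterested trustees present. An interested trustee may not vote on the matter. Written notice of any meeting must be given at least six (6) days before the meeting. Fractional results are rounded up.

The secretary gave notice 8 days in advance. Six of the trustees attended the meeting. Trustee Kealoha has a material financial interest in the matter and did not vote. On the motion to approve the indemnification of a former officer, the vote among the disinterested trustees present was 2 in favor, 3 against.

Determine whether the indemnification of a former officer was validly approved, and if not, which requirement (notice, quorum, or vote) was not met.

Notice: 8 days given; 6 required (8 ≥ 6). Satisfied.
Quorum: 6 present (interested trustees count toward quorum); quorum is 6. Satisfied.
Vote: the indemnification of a former officer requires three-fifths of the disinterested trustees present (6 − 1 = 5). 3/5 of 5 = 3, so 3 affirmative votes are needed; 2 voted in favor. Not satisfied.

Invalid — vote requirement not satisfied.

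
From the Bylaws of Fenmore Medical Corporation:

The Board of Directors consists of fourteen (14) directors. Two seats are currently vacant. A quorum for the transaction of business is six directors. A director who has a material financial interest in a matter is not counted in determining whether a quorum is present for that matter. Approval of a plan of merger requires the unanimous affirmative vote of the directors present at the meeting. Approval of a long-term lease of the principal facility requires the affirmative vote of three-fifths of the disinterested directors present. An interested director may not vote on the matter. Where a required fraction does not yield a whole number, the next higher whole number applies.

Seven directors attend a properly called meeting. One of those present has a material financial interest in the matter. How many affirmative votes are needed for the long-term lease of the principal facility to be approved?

4

The long-term lease of the principal facility requires three-fifths of the disinterested directors present (7 − 1 = 6).
3/5 of 6 = 3.60, rounded up to 4.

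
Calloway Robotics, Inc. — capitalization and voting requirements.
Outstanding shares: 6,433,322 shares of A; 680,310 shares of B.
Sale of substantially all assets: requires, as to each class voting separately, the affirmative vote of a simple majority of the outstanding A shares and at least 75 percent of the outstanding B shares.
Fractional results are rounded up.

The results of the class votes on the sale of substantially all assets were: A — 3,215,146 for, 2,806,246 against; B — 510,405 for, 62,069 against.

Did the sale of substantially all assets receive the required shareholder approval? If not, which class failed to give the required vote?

Not approved — the A shares did not give the required vote.

A: a majority of 6433322 is 3216662; 3,216,662 required, 3,215,146 in favor — not approved.
B: 3/4 of 680310 = 510232.50, rounded up to 510233; 510,233 required, 510,405 in favor — approved.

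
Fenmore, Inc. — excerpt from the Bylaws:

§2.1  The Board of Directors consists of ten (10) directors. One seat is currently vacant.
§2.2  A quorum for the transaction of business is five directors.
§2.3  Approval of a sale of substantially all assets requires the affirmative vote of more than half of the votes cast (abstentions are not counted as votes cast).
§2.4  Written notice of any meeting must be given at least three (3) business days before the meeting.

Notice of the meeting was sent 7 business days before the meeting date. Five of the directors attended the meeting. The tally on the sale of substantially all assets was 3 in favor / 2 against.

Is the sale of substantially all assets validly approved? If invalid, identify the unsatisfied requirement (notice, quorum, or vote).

Notice: 7 business days given; 3 required (7 ≥ 3). Satisfied.
Quorum: 5 present; quorum is 5. Satisfied.
Vote: the sale of substantially all assets requires a majority of the votes cast (5). A majority of 5 is 3, so 3 affirmative votes are needed; 3 voted in favor. Satisfied.

Valid — all requirements satisfied.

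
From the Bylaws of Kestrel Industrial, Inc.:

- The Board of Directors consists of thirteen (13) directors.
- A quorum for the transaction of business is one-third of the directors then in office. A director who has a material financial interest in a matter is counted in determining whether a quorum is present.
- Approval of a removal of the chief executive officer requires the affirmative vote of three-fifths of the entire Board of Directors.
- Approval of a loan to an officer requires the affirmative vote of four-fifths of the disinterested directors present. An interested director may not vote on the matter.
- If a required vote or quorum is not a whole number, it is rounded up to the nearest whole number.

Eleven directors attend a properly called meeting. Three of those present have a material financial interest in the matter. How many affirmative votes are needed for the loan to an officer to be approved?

The loan to an officer requires four-fifths of the disinterested directors present (11 − 3 = 8).
4/5 of 8 = 6.40, rounded up to 7.

7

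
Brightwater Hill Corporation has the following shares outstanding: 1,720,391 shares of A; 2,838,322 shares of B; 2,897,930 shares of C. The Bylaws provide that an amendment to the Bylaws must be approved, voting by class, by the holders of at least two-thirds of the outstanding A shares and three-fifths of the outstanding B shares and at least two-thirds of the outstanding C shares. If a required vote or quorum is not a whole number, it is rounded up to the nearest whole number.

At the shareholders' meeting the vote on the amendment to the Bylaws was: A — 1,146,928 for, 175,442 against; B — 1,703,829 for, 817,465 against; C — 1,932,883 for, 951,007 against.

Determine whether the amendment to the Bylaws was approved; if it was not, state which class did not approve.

Approved — every class gave the required vote.

A: 2/3 of 1720391 = 1146927.33, rounded up to 1146928; 1,146,928 required, 1,146,928 in favor — approved.
B: 3/5 of 2838322 = 1702993.20, rounded up to 1702994; 1,702,994 required, 1,703,829 in favor — approved.
C: 2/3 of 2897930 = 1931953.33, rounded up to 1931954; 1,931,954 required, 1,932,883 in favor — approved.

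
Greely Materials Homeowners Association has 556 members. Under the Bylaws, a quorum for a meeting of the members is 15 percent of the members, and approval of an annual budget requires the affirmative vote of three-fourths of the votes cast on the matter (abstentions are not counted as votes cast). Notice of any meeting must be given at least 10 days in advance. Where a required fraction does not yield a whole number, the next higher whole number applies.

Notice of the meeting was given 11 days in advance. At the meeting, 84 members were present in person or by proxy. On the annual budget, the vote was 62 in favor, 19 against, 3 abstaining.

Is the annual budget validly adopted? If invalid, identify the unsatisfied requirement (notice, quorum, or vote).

Notice: 11 days given; 10 required. Satisfied.
Quorum: 15% of 556 = 83.40, rounded up to 84; 84 present. Satisfied.
Vote: requires three-fourths of the votes cast (84 − 3 abstaining = 81); 3/4 of 81 = 60.75, rounded up to 61, so 61 needed; 62 in favor. Satisfied.

Valid — all requirements satisfied.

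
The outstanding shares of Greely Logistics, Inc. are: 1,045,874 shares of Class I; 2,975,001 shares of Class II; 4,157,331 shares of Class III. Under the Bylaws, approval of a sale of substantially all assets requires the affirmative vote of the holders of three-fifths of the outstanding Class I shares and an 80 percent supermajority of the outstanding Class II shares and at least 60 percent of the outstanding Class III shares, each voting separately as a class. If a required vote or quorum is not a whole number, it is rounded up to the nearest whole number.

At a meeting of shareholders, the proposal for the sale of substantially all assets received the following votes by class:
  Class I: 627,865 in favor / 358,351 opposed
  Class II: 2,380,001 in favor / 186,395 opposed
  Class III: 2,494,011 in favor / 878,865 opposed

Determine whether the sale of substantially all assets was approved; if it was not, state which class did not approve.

Not approved — the Class III shares did not give the required vote.

Class I: 3/5 of 1045874 = 627524.40, rounded up to 627525; 627,525 required, 627,865 in favor — approved.
Class II: 4/5 of 2975001 = 2380000.80, rounded up to 2380001; 2,380,001 required, 2,380,001 in favor — approved.
Class III: 3/5 of 4157331 = 2494398.60, rounded up to 2494399; 2,494,399 required, 2,494,011 in favor — not approved.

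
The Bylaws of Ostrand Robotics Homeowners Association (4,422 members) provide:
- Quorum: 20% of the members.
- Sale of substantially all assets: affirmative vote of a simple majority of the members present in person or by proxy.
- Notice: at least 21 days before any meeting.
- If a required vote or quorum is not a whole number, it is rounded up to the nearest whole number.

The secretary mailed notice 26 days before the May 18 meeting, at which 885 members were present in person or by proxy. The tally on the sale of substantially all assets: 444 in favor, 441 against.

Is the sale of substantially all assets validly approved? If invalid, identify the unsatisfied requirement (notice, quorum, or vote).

Valid — all requirements satisfied.

Notice: 26 days given; 21 required. Satisfied.
Quorum: 20% of 4,422 = 884.40, rounded up to 885; 885 present. Satisfied.
Vote: requires a majority of those present (885); a majority of 885 is 443, so 443 needed; 444 in favor. Satisfied.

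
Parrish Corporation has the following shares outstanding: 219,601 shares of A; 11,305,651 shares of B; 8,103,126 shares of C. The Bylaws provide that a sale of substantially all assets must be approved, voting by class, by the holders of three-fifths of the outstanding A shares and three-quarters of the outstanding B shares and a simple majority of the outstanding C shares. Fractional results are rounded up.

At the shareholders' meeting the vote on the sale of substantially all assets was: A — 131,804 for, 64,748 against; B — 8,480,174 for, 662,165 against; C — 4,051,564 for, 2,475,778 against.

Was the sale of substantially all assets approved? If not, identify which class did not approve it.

A: 3/5 of 219601 = 131760.60, rounded up to 131761; 131,761 required, 131,804 in favor — approved.
B: 3/4 of 11305651 = 8479238.25, rounded up to 8479239; 8,479,239 required, 8,480,174 in favor — approved.
C: a majority of 8103126 is 4051564; 4,051,564 required, 4,051,564 in favor — approved.

Approved — every class gave the required vote.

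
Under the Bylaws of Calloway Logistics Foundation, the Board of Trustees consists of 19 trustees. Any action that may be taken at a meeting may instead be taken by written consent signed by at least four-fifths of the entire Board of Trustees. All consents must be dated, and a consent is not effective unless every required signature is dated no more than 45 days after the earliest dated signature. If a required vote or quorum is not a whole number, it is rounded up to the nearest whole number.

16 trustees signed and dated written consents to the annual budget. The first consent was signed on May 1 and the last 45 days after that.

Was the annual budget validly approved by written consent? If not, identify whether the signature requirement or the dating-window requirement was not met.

Effective — both the signature and dating-window requirements are satisfied.

Signatures required: at least four-fifths of 19 — 4/5 of 19 = 15.20, rounded up to 16, so 16 needed; 16 signed. Sufficient.
Dating window: the latest signature is 45 days after the earliest; the limit is 45 days. Within the window.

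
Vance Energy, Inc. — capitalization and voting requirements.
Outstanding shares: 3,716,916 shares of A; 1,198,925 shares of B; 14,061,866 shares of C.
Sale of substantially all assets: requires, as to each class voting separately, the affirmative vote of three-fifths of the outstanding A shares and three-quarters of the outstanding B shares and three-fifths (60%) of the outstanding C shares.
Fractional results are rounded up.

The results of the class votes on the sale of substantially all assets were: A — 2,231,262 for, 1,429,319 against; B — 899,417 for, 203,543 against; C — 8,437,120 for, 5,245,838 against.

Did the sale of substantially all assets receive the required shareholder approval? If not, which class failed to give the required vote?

Approved — every class gave the required vote.

A: 3/5 of 3716916 = 2230149.60, rounded up to 2230150; 2,230,150 required, 2,231,262 in favor — approved.
B: 3/4 of 1198925 = 899193.75, rounded up to 899194; 899,194 required, 899,417 in favor — approved.
C: 3/5 of 14061866 = 8437119.60, rounded up to 8437120; 8,437,120 required, 8,437,120 in favor — approved.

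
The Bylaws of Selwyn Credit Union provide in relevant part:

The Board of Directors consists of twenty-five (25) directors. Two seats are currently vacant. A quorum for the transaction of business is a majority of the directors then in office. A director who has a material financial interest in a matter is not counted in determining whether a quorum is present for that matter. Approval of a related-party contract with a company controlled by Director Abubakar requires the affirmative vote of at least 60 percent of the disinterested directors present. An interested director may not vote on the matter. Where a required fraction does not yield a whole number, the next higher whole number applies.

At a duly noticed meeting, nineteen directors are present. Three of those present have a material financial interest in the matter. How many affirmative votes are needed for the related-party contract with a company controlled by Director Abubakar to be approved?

10

The related-party contract with a company controlled by Director Abubakar requires three-fifths of the disinterested directors present (19 − 3 = 16).
3/5 of 16 = 9.60, rounded up to 10.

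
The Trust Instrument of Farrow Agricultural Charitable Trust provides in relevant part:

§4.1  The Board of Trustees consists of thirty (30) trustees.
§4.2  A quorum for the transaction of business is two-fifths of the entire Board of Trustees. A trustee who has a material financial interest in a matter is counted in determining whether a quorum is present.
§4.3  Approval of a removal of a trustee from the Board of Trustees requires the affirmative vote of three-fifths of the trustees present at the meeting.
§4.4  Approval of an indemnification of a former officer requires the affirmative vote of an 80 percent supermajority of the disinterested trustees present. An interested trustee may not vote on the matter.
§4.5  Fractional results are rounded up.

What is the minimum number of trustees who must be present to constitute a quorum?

2/5 of 30 = 12.

12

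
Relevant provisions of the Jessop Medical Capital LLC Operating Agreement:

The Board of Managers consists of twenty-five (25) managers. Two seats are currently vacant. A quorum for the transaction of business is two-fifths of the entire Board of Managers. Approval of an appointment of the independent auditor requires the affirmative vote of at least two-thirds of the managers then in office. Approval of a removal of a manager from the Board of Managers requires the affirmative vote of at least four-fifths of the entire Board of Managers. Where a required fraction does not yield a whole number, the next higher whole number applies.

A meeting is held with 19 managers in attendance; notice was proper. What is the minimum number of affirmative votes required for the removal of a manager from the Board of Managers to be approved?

20

The removal of a manager from the Board of Managers requires four-fifths of the entire Board of Managers (25).
4/5 of 25 = 20.
(Only 19 can vote, so the removal of a manager from the Board of Managers cannot pass at this meeting, but the required vote is still 20.)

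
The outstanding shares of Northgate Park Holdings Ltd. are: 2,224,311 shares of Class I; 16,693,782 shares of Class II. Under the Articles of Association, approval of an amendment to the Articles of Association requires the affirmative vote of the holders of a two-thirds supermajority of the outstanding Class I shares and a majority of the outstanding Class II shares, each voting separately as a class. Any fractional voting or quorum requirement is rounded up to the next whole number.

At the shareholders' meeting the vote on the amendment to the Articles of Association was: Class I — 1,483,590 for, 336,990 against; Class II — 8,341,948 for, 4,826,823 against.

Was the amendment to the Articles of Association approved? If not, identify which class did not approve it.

Not approved — the Class II shares did not give the required vote.

Class I: 2/3 of 2224311 = 1482874; 1,482,874 required, 1,483,590 in favor — approved.
Class II: a majority of 16693782 is 8346892; 8,346,892 required, 8,341,948 in favor — not approved.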